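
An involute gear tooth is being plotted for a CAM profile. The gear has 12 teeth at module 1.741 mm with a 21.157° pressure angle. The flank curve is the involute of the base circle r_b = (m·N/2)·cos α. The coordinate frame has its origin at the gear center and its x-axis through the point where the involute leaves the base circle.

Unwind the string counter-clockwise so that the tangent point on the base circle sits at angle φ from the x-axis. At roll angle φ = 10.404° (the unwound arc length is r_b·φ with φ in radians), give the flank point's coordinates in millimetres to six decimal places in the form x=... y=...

x=9.901174 y=0.019379

pitch radius r_p = m·N/2 = 1.741·12/2 = 10.446000
base radius r_b = r_p·cos α = 10.446000·cos 21.157° = 9.741887
roll angle φ = 10.404° = 0.18158406 rad
x = r_b·(cos φ + φ·sin φ) = 9.741887·(0.98355887 + 0.18158406·0.18058781) = 9.901174
y = r_b·(sin φ − φ·cos φ) = 9.741887·(0.18058781 − 0.18158406·0.98355887) = 0.019379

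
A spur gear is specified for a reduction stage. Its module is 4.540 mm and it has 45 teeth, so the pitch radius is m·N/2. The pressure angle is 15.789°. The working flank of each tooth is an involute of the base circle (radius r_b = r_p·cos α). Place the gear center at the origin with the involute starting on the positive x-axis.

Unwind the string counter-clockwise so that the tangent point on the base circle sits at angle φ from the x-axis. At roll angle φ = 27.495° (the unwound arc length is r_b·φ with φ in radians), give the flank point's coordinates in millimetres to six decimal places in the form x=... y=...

pitch radius r_p = m·N/2 = 4.540·45/2 = 102.150000
base radius r_b = r_p·cos α = 102.150000·cos 15.789° = 98.295906
roll angle φ = 27.495° = 0.47987828 rad
x = r_b·(cos φ + φ·sin φ) = 98.295906·(0.88705112 + 0.47987828·0.46167121) = 108.970557
y = r_b·(sin φ − φ·cos φ) = 98.295906·(0.46167121 − 0.47987828·0.88705112) = 3.538126

x=108.970557 y=3.538126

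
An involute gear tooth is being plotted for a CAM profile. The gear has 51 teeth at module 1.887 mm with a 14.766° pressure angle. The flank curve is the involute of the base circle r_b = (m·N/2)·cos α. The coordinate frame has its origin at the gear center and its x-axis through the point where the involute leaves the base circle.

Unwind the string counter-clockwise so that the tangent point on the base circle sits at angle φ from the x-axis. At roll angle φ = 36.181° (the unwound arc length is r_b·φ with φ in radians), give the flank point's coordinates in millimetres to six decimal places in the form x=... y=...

pitch radius r_p = m·N/2 = 1.887·51/2 = 48.118500
base radius r_b = r_p·cos α = 48.118500·cos 14.766° = 46.529377
roll angle φ = 36.181° = 0.63147758 rad
x = r_b·(cos φ + φ·sin φ) = 46.529377·(0.80715612 + 0.63147758·0.59033804) = 54.901936
y = r_b·(sin φ − φ·cos φ) = 46.529377·(0.59033804 − 0.63147758·0.80715612) = 3.751992

x=54.901936 y=3.751992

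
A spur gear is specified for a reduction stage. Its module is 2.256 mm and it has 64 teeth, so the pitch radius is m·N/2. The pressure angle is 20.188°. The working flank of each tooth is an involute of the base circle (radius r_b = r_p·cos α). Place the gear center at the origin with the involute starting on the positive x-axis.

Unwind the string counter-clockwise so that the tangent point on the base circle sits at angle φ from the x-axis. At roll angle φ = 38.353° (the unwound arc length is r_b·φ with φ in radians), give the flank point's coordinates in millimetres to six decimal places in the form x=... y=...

x=81.278474 y=6.475547

pitch radius r_p = m·N/2 = 2.256·64/2 = 72.192000
base radius r_b = r_p·cos α = 72.192000·cos 20.188° = 67.756908
roll angle φ = 38.353° = 0.66938613 rad
x = r_b·(cos φ + φ·sin φ) = 67.756908·(0.78420272 + 0.66938613·0.62050470) = 81.278474
y = r_b·(sin φ − φ·cos φ) = 67.756908·(0.62050470 − 0.66938613·0.78420272) = 6.475547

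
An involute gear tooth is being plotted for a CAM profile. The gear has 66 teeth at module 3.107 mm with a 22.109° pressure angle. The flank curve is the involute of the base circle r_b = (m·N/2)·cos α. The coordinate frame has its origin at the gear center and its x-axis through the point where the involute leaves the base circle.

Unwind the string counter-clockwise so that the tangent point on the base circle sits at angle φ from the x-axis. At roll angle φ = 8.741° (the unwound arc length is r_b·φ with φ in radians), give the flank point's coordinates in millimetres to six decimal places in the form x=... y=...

pitch radius r_p = m·N/2 = 3.107·66/2 = 102.531000
base radius r_b = r_p·cos α = 102.531000·cos 22.109° = 94.991847
roll angle φ = 8.741° = 0.15255923 rad
x = r_b·(cos φ + φ·sin φ) = 94.991847·(0.98838539 + 0.15255923·0.15196813) = 96.090858
y = r_b·(sin φ − φ·cos φ) = 94.991847·(0.15196813 − 0.15255923·0.98838539) = 0.112168

x=96.090858 y=0.112168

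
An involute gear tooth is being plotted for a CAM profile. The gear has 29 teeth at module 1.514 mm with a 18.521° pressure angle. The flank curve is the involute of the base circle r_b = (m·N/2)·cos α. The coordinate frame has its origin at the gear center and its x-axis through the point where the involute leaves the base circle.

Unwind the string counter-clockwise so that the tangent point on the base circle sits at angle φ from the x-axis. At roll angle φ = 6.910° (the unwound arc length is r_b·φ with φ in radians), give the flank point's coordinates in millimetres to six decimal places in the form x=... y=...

x=20.966828 y=0.012154

pitch radius r_p = m·N/2 = 1.514·29/2 = 21.953000
base radius r_b = r_p·cos α = 21.953000·cos 18.521° = 20.815995
roll angle φ = 6.910° = 0.12060225 rad
x = r_b·(cos φ + φ·sin φ) = 20.815995·(0.99273636 + 0.12060225·0.12031011) = 20.966828
y = r_b·(sin φ − φ·cos φ) = 20.815995·(0.12031011 − 0.12060225·0.99273636) = 0.012154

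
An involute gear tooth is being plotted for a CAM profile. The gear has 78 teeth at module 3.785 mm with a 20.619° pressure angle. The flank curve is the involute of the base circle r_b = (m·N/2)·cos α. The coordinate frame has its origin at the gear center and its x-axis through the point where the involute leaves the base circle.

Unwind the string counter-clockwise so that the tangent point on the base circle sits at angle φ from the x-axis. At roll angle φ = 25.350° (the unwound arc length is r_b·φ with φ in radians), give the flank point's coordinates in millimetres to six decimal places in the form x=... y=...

x=151.027192 y=3.911102

pitch radius r_p = m·N/2 = 3.785·78/2 = 147.615000
base radius r_b = r_p·cos α = 147.615000·cos 20.619° = 138.159198
roll angle φ = 25.350° = 0.44244097 rad
x = r_b·(cos φ + φ·sin φ) = 138.159198·(0.90370927 + 0.44244097·0.42814666) = 151.027192
y = r_b·(sin φ − φ·cos φ) = 138.159198·(0.42814666 − 0.44244097·0.90370927) = 3.911102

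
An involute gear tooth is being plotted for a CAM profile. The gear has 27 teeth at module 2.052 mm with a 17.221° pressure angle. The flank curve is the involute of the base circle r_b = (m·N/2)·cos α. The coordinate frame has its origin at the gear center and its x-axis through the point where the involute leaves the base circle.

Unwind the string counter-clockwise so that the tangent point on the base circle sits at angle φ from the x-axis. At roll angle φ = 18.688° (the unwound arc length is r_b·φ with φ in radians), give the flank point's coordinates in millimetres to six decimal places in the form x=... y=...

pitch radius r_p = m·N/2 = 2.052·27/2 = 27.702000
base radius r_b = r_p·cos α = 27.702000·cos 17.221° = 26.460117
roll angle φ = 18.688° = 0.32616713 rad
x = r_b·(cos φ + φ·sin φ) = 26.460117·(0.94727741 + 0.32616713·0.32041460) = 27.830384
y = r_b·(sin φ − φ·cos φ) = 26.460117·(0.32041460 − 0.32616713·0.94727741) = 0.302806

x=27.830384 y=0.302806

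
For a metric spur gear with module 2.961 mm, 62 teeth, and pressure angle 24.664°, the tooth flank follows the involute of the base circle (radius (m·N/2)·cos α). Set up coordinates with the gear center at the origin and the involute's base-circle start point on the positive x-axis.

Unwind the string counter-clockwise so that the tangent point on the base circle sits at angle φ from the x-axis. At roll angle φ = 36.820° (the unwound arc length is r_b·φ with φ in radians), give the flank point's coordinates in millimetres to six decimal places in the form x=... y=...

pitch radius r_p = m·N/2 = 2.961·62/2 = 91.791000
base radius r_b = r_p·cos α = 91.791000·cos 24.664° = 83.416958
roll angle φ = 36.820° = 0.64263023 rad
x = r_b·(cos φ + φ·sin φ) = 83.416958·(0.80052222 + 0.64263023·0.59930307) = 98.903524
y = r_b·(sin φ − φ·cos φ) = 83.416958·(0.59930307 − 0.64263023·0.80052222) = 7.079037

x=98.903524 y=7.079037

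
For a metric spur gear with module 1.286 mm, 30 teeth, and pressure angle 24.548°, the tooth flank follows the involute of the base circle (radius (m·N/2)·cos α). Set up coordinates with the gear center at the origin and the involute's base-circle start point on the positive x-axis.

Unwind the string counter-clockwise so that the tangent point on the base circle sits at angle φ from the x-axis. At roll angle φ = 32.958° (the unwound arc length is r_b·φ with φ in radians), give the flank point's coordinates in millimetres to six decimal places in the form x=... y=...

x=20.213613 y=1.076822

pitch radius r_p = m·N/2 = 1.286·30/2 = 19.290000
base radius r_b = r_p·cos α = 19.290000·cos 24.548° = 17.546445
roll angle φ = 32.958° = 0.57522561 rad
x = r_b·(cos φ + φ·sin φ) = 17.546445·(0.83906958 + 0.57522561·0.54402411) = 20.213613
y = r_b·(sin φ − φ·cos φ) = 17.546445·(0.54402411 − 0.57522561·0.83906958) = 1.076822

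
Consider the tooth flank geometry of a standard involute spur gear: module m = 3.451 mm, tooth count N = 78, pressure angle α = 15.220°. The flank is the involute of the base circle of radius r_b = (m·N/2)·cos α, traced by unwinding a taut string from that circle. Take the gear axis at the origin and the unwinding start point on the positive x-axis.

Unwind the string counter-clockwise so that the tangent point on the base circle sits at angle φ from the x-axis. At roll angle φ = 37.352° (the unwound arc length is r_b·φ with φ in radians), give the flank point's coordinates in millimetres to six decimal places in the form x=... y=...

x=154.601280 y=11.491713

pitch radius r_p = m·N/2 = 3.451·78/2 = 134.589000
base radius r_b = r_p·cos α = 134.589000·cos 15.220° = 129.868279
roll angle φ = 37.352° = 0.65191538 rad
x = r_b·(cos φ + φ·sin φ) = 129.868279·(0.79492318 + 0.65191538·0.60671010) = 154.601280
y = r_b·(sin φ − φ·cos φ) = 129.868279·(0.60671010 − 0.65191538·0.79492318) = 11.491713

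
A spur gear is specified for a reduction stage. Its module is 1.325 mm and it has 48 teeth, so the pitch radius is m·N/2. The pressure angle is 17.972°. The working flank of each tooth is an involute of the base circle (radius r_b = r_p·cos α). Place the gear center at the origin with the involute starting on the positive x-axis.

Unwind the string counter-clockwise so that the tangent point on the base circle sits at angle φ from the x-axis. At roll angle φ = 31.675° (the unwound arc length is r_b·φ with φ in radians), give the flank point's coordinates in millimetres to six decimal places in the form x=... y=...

pitch radius r_p = m·N/2 = 1.325·48/2 = 31.800000
base radius r_b = r_p·cos α = 31.800000·cos 17.972° = 30.248396
roll angle φ = 31.675° = 0.55283304 rad
x = r_b·(cos φ + φ·sin φ) = 30.248396·(0.85104031 + 0.55283304·0.52510036) = 34.523497
y = r_b·(sin φ − φ·cos φ) = 30.248396·(0.52510036 − 0.55283304·0.85104031) = 1.652082

x=34.523497 y=1.652082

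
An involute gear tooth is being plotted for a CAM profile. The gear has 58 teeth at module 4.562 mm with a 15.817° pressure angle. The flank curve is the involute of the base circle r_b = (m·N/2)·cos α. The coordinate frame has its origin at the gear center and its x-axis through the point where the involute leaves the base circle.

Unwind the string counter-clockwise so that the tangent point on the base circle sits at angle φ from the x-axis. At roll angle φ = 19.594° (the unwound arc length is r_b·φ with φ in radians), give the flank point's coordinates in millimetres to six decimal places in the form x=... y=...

pitch radius r_p = m·N/2 = 4.562·58/2 = 132.298000
base radius r_b = r_p·cos α = 132.298000·cos 15.817° = 127.288823
roll angle φ = 19.594° = 0.34197981 rad
x = r_b·(cos φ + φ·sin φ) = 127.288823·(0.94209258 + 0.34197981·0.33535292) = 134.515837
y = r_b·(sin φ − φ·cos φ) = 127.288823·(0.33535292 − 0.34197981·0.94209258) = 1.677192

x=134.515837 y=1.677192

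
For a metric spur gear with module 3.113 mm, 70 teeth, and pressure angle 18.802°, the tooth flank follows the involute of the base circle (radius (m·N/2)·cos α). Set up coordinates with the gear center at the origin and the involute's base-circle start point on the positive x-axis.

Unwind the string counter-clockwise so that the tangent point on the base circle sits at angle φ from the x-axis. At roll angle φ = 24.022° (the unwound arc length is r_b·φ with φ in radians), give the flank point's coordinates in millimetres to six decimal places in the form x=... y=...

pitch radius r_p = m·N/2 = 3.113·70/2 = 108.955000
base radius r_b = r_p·cos α = 108.955000·cos 18.802° = 103.140944
roll angle φ = 24.022° = 0.41926299 rad
x = r_b·(cos φ + φ·sin φ) = 103.140944·(0.91338921 + 0.41926299·0.40708739) = 111.811580
y = r_b·(sin φ − φ·cos φ) = 103.140944·(0.40708739 − 0.41926299·0.91338921) = 2.489523

x=111.811580 y=2.489523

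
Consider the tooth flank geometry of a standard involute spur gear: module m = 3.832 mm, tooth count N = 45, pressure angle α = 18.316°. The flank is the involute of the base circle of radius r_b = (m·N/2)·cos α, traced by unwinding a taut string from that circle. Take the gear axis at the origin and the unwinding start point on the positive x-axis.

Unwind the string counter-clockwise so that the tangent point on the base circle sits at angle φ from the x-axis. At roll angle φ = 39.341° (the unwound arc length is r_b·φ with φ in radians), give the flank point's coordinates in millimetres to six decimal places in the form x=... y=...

x=98.931543 y=8.422881

pitch radius r_p = m·N/2 = 3.832·45/2 = 86.220000
base radius r_b = r_p·cos α = 86.220000·cos 18.316° = 81.851901
roll angle φ = 39.341° = 0.68662998 rad
x = r_b·(cos φ + φ·sin φ) = 81.851901·(0.77338677 + 0.68662998·0.63393446) = 98.931543
y = r_b·(sin φ − φ·cos φ) = 81.851901·(0.63393446 − 0.68662998·0.77338677) = 8.422881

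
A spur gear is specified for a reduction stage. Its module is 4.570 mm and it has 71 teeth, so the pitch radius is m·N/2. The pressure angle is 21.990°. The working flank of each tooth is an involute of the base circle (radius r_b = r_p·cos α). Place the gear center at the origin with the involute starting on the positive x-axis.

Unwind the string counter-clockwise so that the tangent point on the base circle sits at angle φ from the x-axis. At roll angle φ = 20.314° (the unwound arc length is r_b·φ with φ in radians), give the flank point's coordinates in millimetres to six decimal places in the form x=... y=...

pitch radius r_p = m·N/2 = 4.570·71/2 = 162.235000
base radius r_b = r_p·cos α = 162.235000·cos 21.990° = 150.432277
roll angle φ = 20.314° = 0.35454618 rad
x = r_b·(cos φ + φ·sin φ) = 150.432277·(0.93780413 + 0.35454618·0.34716481) = 159.592113
y = r_b·(sin φ − φ·cos φ) = 150.432277·(0.34716481 − 0.35454618·0.93780413) = 2.206831

x=159.592113 y=2.206831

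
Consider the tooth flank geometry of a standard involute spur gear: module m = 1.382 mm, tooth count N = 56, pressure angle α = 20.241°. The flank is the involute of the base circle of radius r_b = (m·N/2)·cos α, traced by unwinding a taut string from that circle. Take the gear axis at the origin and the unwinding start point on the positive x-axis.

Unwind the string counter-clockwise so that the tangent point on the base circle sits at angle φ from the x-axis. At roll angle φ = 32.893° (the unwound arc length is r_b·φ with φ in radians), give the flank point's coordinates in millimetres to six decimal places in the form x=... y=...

pitch radius r_p = m·N/2 = 1.382·56/2 = 38.696000
base radius r_b = r_p·cos α = 38.696000·cos 20.241° = 36.306355
roll angle φ = 32.893° = 0.57409115 rad
x = r_b·(cos φ + φ·sin φ) = 36.306355·(0.83968622 + 0.57409115·0.54307187) = 41.805279
y = r_b·(sin φ − φ·cos φ) = 36.306355·(0.54307187 − 0.57409115·0.83968622) = 2.215248

x=41.805279 y=2.215248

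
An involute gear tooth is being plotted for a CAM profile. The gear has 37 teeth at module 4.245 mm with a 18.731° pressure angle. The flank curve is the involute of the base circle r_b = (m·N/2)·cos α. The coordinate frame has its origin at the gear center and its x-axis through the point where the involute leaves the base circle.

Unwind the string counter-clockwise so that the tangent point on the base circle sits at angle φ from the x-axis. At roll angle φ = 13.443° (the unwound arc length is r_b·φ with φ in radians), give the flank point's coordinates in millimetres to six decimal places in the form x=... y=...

x=76.392144 y=0.318437

pitch radius r_p = m·N/2 = 4.245·37/2 = 78.532500
base radius r_b = r_p·cos α = 78.532500·cos 18.731° = 74.373157
roll angle φ = 13.443° = 0.23462461 rad
x = r_b·(cos φ + φ·sin φ) = 74.373157·(0.97260168 + 0.23462461·0.23247790) = 76.392144
y = r_b·(sin φ − φ·cos φ) = 74.373157·(0.23247790 − 0.23462461·0.97260168) = 0.318437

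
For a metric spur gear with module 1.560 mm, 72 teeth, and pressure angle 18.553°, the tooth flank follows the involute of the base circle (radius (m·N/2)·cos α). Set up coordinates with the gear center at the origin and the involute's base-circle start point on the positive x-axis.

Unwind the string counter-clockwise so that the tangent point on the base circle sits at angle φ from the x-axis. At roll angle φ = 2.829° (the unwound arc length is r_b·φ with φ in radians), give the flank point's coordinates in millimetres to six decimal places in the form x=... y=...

x=53.306210 y=0.002136

pitch radius r_p = m·N/2 = 1.560·72/2 = 56.160000
base radius r_b = r_p·cos α = 56.160000·cos 18.553° = 53.241350
roll angle φ = 2.829° = 0.04937536 rad
x = r_b·(cos φ + φ·sin φ) = 53.241350·(0.99878128 + 0.04937536·0.04935530) = 53.306210
y = r_b·(sin φ − φ·cos φ) = 53.241350·(0.04935530 − 0.04937536·0.99878128) = 0.002136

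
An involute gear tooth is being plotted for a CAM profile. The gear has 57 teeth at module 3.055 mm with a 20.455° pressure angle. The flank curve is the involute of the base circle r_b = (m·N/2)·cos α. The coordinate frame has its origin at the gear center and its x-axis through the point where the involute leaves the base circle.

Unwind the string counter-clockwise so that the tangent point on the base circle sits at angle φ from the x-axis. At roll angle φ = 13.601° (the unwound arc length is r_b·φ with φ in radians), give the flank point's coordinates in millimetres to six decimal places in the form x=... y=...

x=83.843813 y=0.361697

pitch radius r_p = m·N/2 = 3.055·57/2 = 87.067500
base radius r_b = r_p·cos α = 87.067500·cos 20.455° = 81.577629
roll angle φ = 13.601° = 0.23738223 rad
x = r_b·(cos φ + φ·sin φ) = 81.577629·(0.97195690 + 0.23738223·0.23515908) = 83.843813
y = r_b·(sin φ − φ·cos φ) = 81.577629·(0.23515908 − 0.23738223·0.97195690) = 0.361697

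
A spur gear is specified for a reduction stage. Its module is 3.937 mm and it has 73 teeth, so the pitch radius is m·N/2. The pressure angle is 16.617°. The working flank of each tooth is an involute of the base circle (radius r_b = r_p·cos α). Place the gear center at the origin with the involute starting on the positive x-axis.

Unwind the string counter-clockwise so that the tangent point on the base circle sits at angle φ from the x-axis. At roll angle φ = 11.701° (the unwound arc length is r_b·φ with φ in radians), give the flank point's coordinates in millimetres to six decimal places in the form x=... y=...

x=140.540833 y=0.389313

pitch radius r_p = m·N/2 = 3.937·73/2 = 143.700500
base radius r_b = r_p·cos α = 143.700500·cos 16.617° = 137.699246
roll angle φ = 11.701° = 0.20422098 rad
x = r_b·(cos φ + φ·sin φ) = 137.699246·(0.97921927 + 0.20422098·0.20280439) = 140.540833
y = r_b·(sin φ − φ·cos φ) = 137.699246·(0.20280439 − 0.20422098·0.97921927) = 0.389313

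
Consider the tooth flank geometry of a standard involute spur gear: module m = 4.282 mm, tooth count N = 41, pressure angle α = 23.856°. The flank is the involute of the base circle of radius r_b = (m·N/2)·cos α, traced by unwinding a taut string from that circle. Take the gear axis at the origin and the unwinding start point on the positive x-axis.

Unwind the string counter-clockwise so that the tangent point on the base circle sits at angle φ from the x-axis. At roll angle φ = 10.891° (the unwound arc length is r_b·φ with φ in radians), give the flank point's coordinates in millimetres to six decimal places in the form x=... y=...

pitch radius r_p = m·N/2 = 4.282·41/2 = 87.781000
base radius r_b = r_p·cos α = 87.781000·cos 23.856° = 80.281414
roll angle φ = 10.891° = 0.19008381 rad
x = r_b·(cos φ + φ·sin φ) = 80.281414·(0.98198840 + 0.19008381·0.18894119) = 81.718697
y = r_b·(sin φ − φ·cos φ) = 80.281414·(0.18894119 − 0.19008381·0.98198840) = 0.183130

x=81.718697 y=0.183130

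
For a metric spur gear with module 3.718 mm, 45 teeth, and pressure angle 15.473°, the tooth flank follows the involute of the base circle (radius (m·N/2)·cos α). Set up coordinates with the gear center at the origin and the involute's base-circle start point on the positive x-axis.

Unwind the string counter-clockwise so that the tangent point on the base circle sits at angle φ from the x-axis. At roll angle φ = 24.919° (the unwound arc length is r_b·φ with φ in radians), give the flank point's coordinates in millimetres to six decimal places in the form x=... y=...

pitch radius r_p = m·N/2 = 3.718·45/2 = 83.655000
base radius r_b = r_p·cos α = 83.655000·cos 15.473° = 80.623032
roll angle φ = 24.919° = 0.43491860 rad
x = r_b·(cos φ + φ·sin φ) = 80.623032·(0.90690434 + 0.43491860·0.42133658) = 87.891315
y = r_b·(sin φ − φ·cos φ) = 80.623032·(0.42133658 − 0.43491860·0.90690434) = 2.169325

x=87.891315 y=2.169325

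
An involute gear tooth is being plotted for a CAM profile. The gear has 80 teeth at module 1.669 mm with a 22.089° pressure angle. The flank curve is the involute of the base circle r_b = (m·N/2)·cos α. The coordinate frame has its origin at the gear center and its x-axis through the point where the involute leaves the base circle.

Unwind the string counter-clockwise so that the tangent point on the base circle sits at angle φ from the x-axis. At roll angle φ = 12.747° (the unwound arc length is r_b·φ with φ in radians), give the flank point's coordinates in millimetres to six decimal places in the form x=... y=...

x=63.371891 y=0.225940

pitch radius r_p = m·N/2 = 1.669·80/2 = 66.760000
base radius r_b = r_p·cos α = 66.760000·cos 22.089° = 61.859872
roll angle φ = 12.747° = 0.22247712 rad
x = r_b·(cos φ + φ·sin φ) = 61.859872·(0.97535387 + 0.22247712·0.22064637) = 63.371891
y = r_b·(sin φ − φ·cos φ) = 61.859872·(0.22064637 − 0.22247712·0.97535387) = 0.225940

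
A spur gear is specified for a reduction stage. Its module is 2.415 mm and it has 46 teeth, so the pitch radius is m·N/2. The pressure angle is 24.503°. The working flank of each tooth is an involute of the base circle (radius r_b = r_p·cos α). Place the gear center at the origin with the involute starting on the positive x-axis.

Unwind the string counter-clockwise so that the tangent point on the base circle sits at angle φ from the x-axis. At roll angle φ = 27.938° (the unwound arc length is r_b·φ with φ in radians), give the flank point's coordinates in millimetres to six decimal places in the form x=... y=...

x=56.198720 y=1.907186

pitch radius r_p = m·N/2 = 2.415·46/2 = 55.545000
base radius r_b = r_p·cos α = 55.545000·cos 24.503° = 50.542593
roll angle φ = 27.938° = 0.48761009 rad
x = r_b·(cos φ + φ·sin φ) = 50.542593·(0.88345509 + 0.48761009·0.46851585) = 56.198720
y = r_b·(sin φ − φ·cos φ) = 50.542593·(0.46851585 − 0.48761009·0.88345509) = 1.907186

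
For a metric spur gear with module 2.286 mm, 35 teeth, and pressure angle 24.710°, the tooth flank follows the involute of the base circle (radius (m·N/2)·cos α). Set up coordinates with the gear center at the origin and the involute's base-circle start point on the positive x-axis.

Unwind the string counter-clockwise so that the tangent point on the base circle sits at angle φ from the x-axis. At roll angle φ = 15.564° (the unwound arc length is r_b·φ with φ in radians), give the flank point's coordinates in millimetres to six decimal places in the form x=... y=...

x=37.658153 y=0.241032

pitch radius r_p = m·N/2 = 2.286·35/2 = 40.005000
base radius r_b = r_p·cos α = 40.005000·cos 24.710° = 36.341951
roll angle φ = 15.564° = 0.27164304 rad
x = r_b·(cos φ + φ·sin φ) = 36.341951·(0.96333134 + 0.27164304·0.26831459) = 37.658153
y = r_b·(sin φ − φ·cos φ) = 36.341951·(0.26831459 − 0.27164304·0.96333134) = 0.241032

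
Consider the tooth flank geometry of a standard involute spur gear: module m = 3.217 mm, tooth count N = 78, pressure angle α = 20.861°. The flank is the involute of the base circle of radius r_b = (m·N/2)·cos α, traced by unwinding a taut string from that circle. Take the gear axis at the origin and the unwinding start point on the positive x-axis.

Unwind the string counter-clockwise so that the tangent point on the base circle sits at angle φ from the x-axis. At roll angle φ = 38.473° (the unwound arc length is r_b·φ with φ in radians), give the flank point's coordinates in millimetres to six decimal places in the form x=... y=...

x=140.763641 y=11.306803

pitch radius r_p = m·N/2 = 3.217·78/2 = 125.463000
base radius r_b = r_p·cos α = 125.463000·cos 20.861° = 117.238534
roll angle φ = 38.473° = 0.67148052 rad
x = r_b·(cos φ + φ·sin φ) = 117.238534·(0.78290142 + 0.67148052·0.62214577) = 140.763641
y = r_b·(sin φ − φ·cos φ) = 117.238534·(0.62214577 − 0.67148052·0.78290142) = 11.306803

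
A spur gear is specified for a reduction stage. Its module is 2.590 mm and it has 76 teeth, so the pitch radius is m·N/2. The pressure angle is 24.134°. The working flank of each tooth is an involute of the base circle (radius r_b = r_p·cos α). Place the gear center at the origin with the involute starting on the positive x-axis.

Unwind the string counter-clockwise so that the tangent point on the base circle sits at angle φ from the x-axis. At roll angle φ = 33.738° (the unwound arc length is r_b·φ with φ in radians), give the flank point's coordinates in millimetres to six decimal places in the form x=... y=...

pitch radius r_p = m·N/2 = 2.590·76/2 = 98.420000
base radius r_b = r_p·cos α = 98.420000·cos 24.134° = 89.817276
roll angle φ = 33.738° = 0.58883918 rad
x = r_b·(cos φ + φ·sin φ) = 89.817276·(0.83158595 + 0.58883918·0.55539608) = 104.064535
y = r_b·(sin φ − φ·cos φ) = 89.817276·(0.55539608 − 0.58883918·0.83158595) = 5.903302

x=104.064535 y=5.903302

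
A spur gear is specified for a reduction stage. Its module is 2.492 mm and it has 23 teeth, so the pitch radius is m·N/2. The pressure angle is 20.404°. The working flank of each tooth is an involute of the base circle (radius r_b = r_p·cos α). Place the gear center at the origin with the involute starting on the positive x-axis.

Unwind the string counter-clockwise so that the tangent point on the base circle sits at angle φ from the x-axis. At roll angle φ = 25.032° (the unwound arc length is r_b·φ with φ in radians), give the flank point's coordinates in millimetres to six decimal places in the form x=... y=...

pitch radius r_p = m·N/2 = 2.492·23/2 = 28.658000
base radius r_b = r_p·cos α = 28.658000·cos 20.404° = 26.859930
roll angle φ = 25.032° = 0.43689082 rad
x = r_b·(cos φ + φ·sin φ) = 26.859930·(0.90607161 + 0.43689082·0.42312437) = 29.302324
y = r_b·(sin φ − φ·cos φ) = 26.859930·(0.42312437 − 0.43689082·0.90607161) = 0.732470

x=29.302324 y=0.732470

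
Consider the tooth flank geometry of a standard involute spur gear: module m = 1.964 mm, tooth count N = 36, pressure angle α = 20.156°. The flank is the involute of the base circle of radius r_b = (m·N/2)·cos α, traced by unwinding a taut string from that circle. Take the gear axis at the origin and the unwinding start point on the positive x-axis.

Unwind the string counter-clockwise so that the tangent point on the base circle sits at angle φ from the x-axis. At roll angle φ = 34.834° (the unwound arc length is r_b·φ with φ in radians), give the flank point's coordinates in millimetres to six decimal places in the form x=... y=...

x=38.765108 y=2.395246

pitch radius r_p = m·N/2 = 1.964·36/2 = 35.352000
base radius r_b = r_p·cos α = 35.352000·cos 20.156° = 33.186970
roll angle φ = 34.834° = 0.60796799 rad
x = r_b·(cos φ + φ·sin φ) = 33.186970·(0.82081040 + 0.60796799·0.57120075) = 38.765108
y = r_b·(sin φ − φ·cos φ) = 33.186970·(0.57120075 − 0.60796799·0.82081040) = 2.395246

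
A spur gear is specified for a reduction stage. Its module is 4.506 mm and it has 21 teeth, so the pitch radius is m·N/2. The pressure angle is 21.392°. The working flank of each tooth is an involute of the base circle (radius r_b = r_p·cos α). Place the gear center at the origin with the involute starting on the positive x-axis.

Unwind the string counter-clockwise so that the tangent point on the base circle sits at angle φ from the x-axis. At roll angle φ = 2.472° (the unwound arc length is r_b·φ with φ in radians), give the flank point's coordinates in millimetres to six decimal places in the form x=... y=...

x=44.094436 y=0.001179

pitch radius r_p = m·N/2 = 4.506·21/2 = 47.313000
base radius r_b = r_p·cos α = 47.313000·cos 21.392° = 44.053454
roll angle φ = 2.472° = 0.04314454 rad
x = r_b·(cos φ + φ·sin φ) = 44.053454·(0.99906942 + 0.04314454·0.04313116) = 44.094436
y = r_b·(sin φ − φ·cos φ) = 44.053454·(0.04313116 − 0.04314454·0.99906942) = 0.001179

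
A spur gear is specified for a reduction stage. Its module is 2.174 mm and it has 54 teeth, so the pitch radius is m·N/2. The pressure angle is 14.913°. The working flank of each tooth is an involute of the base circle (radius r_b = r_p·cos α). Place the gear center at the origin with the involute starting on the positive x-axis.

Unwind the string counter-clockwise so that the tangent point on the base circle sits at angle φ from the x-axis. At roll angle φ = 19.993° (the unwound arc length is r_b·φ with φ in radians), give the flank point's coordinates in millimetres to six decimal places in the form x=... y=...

pitch radius r_p = m·N/2 = 2.174·54/2 = 58.698000
base radius r_b = r_p·cos α = 58.698000·cos 14.913° = 56.720917
roll angle φ = 19.993° = 0.34894368 rad
x = r_b·(cos φ + φ·sin φ) = 56.720917·(0.93973440 + 0.34894368·0.34190534) = 60.069726
y = r_b·(sin φ − φ·cos φ) = 56.720917·(0.34190534 − 0.34894368·0.93973440) = 0.793580

x=60.069726 y=0.793580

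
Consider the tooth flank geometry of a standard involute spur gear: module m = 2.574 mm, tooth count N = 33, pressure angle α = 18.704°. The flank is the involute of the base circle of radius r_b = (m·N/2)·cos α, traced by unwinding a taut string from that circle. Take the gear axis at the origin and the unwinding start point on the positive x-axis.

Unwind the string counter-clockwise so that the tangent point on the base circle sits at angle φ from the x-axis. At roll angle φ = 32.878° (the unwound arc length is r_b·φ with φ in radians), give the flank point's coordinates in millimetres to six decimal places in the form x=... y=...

x=46.315835 y=2.451248

pitch radius r_p = m·N/2 = 2.574·33/2 = 42.471000
base radius r_b = r_p·cos α = 42.471000·cos 18.704° = 40.228017
roll angle φ = 32.878° = 0.57382935 rad
x = r_b·(cos φ + φ·sin φ) = 40.228017·(0.83982837 + 0.57382935·0.54285202) = 46.315835
y = r_b·(sin φ − φ·cos φ) = 40.228017·(0.54285202 − 0.57382935·0.83982837) = 2.451248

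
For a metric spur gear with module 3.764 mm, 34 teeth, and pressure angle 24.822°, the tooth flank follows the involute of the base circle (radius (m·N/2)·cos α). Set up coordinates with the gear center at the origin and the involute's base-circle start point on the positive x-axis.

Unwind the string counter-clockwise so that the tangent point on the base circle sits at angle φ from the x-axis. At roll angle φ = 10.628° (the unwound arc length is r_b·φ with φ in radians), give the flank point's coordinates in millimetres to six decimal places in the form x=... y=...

pitch radius r_p = m·N/2 = 3.764·34/2 = 63.988000
base radius r_b = r_p·cos α = 63.988000·cos 24.822° = 58.076555
roll angle φ = 10.628° = 0.18549359 rad
x = r_b·(cos φ + φ·sin φ) = 58.076555·(0.98284534 + 0.18549359·0.18443168) = 59.067122
y = r_b·(sin φ − φ·cos φ) = 58.076555·(0.18443168 − 0.18549359·0.98284534) = 0.123132

x=59.067122 y=0.123132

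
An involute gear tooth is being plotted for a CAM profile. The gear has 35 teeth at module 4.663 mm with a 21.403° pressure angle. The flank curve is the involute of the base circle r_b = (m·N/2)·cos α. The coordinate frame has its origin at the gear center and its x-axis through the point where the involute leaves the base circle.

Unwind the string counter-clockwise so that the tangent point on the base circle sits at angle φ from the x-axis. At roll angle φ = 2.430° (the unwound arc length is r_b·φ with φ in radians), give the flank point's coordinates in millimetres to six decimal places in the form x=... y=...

pitch radius r_p = m·N/2 = 4.663·35/2 = 81.602500
base radius r_b = r_p·cos α = 81.602500·cos 21.403° = 75.974923
roll angle φ = 2.430° = 0.04241150 rad
x = r_b·(cos φ + φ·sin φ) = 75.974923·(0.99910077 + 0.04241150·0.04239879) = 76.043222
y = r_b·(sin φ − φ·cos φ) = 75.974923·(0.04239879 − 0.04241150·0.99910077) = 0.001932

x=76.043222 y=0.001932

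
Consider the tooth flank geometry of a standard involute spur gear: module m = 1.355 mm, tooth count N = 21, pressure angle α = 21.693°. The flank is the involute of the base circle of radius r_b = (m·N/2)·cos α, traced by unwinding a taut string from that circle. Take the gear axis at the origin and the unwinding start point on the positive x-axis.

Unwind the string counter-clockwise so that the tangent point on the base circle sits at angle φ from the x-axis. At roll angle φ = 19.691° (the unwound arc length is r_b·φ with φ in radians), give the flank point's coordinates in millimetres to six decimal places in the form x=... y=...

x=13.977681 y=0.176768

pitch radius r_p = m·N/2 = 1.355·21/2 = 14.227500
base radius r_b = r_p·cos α = 14.227500·cos 21.693° = 13.219876
roll angle φ = 19.691° = 0.34367278 rad
x = r_b·(cos φ + φ·sin φ) = 13.219876·(0.94152348 + 0.34367278·0.33694737) = 13.977681
y = r_b·(sin φ − φ·cos φ) = 13.219876·(0.33694737 − 0.34367278·0.94152348) = 0.176768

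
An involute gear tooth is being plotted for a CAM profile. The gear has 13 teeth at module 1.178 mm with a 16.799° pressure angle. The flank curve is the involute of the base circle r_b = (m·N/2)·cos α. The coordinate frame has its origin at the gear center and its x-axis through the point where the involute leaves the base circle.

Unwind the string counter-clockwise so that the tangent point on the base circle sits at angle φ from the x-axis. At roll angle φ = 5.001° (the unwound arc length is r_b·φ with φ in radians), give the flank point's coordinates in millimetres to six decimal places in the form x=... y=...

x=7.358103 y=0.001624

pitch radius r_p = m·N/2 = 1.178·13/2 = 7.657000
base radius r_b = r_p·cos α = 7.657000·cos 16.799° = 7.330234
roll angle φ = 5.001° = 0.08728392 rad
x = r_b·(cos φ + φ·sin φ) = 7.330234·(0.99619318 + 0.08728392·0.08717313) = 7.358103
y = r_b·(sin φ − φ·cos φ) = 7.330234·(0.08717313 − 0.08728392·0.99619318) = 0.001624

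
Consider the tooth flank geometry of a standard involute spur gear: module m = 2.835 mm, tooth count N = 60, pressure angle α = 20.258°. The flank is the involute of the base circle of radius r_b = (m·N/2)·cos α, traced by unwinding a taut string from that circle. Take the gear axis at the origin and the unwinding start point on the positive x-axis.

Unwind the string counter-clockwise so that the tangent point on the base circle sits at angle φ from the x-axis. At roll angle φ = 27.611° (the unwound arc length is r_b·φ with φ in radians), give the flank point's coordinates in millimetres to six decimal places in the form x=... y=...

x=88.522796 y=2.907912

pitch radius r_p = m·N/2 = 2.835·60/2 = 85.050000
base radius r_b = r_p·cos α = 85.050000·cos 20.258° = 79.789062
roll angle φ = 27.611° = 0.48190286 rad
x = r_b·(cos φ + φ·sin φ) = 79.789062·(0.88611462 + 0.48190286·0.46346617) = 88.522796
y = r_b·(sin φ − φ·cos φ) = 79.789062·(0.46346617 − 0.48190286·0.88611462) = 2.907912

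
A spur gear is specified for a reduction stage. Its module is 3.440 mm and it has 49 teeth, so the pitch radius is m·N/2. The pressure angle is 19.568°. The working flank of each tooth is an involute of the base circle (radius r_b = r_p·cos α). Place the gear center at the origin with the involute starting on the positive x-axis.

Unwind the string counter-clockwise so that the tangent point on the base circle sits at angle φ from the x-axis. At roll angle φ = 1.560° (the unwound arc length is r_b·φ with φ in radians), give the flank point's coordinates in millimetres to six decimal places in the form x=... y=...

pitch radius r_p = m·N/2 = 3.440·49/2 = 84.280000
base radius r_b = r_p·cos α = 84.280000·cos 19.568° = 79.412380
roll angle φ = 1.560° = 0.02722714 rad
x = r_b·(cos φ + φ·sin φ) = 79.412380·(0.99962936 + 0.02722714·0.02722377) = 79.441809
y = r_b·(sin φ − φ·cos φ) = 79.412380·(0.02722377 − 0.02722714·0.99962936) = 0.000534

x=79.441809 y=0.000534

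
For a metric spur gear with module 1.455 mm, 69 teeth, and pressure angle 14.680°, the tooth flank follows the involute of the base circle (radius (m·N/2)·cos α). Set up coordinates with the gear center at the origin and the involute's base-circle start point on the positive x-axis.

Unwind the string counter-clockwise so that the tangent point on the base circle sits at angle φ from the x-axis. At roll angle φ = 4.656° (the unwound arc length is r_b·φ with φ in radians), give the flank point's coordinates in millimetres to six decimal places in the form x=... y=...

x=48.718934 y=0.008680

pitch radius r_p = m·N/2 = 1.455·69/2 = 50.197500
base radius r_b = r_p·cos α = 50.197500·cos 14.680° = 48.558866
roll angle φ = 4.656° = 0.08126253 rad
x = r_b·(cos φ + φ·sin φ) = 48.558866·(0.99670002 + 0.08126253·0.08117312) = 48.718934
y = r_b·(sin φ − φ·cos φ) = 48.558866·(0.08117312 − 0.08126253·0.99670002) = 0.008680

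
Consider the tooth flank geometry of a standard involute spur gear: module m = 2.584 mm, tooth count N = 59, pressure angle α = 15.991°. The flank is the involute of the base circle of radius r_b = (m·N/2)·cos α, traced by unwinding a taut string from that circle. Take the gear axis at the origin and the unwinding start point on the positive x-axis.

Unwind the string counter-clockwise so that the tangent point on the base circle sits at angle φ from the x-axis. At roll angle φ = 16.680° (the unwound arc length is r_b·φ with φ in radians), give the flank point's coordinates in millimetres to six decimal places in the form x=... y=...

pitch radius r_p = m·N/2 = 2.584·59/2 = 76.228000
base radius r_b = r_p·cos α = 76.228000·cos 15.991° = 73.278356
roll angle φ = 16.680° = 0.29112092 rad
x = r_b·(cos φ + φ·sin φ) = 73.278356·(0.95792274 + 0.29112092·0.28702616) = 76.318094
y = r_b·(sin φ − φ·cos φ) = 73.278356·(0.28702616 − 0.29112092·0.95792274) = 0.597571

x=76.318094 y=0.597571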